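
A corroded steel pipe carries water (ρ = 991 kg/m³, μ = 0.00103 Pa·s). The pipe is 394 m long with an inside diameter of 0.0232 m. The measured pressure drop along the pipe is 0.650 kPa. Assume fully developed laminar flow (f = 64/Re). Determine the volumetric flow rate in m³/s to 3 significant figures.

Q ≈ 1.14×10^-5 m³/s

For laminar flow, f = 64/Re with Re = ρVD/μ, so Darcy-Weisbach reduces to ΔP = 32μLV/D². Solving for V: V = ΔP·D²/(32μL) = 650·(0.0232)²/(32·0.00103·394) = 0.02694 m/s.
Check: Re = ρVD/μ = 991·0.02694·0.0232/0.00103 = 601.4 < 2300, so the laminar assumption holds.
Q = V·A = 0.02694·(π/4·0.0232²) = 1.139e-05 m³/s = 1.14×10^-5 m³/s.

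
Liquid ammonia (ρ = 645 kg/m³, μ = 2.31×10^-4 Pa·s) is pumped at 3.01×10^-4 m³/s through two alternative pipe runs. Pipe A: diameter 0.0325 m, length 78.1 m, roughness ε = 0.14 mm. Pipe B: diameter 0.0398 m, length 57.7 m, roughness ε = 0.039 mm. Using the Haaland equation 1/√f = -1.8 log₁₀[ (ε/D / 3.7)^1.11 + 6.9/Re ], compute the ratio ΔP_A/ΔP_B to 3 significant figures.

Pipe A: V = Q/A = 0.000301/0.0008296 = 0.3628 m/s; Re = 3.293e+04; ε/D = 0.00431; Haaland → f = 0.03176; ΔP_A = f(L/D)(ρV²/2) = 3241 Pa.
Pipe B: V = Q/A = 0.000301/0.001244 = 0.2419 m/s; Re = 2.689e+04; ε/D = 0.00098; Haaland → f = 0.02609; ΔP_B = f(L/D)(ρV²/2) = 714.1 Pa.
ΔP_A/ΔP_B = 3241/714.1 = 4.54.

ΔP_A/ΔP_B ≈ 4.54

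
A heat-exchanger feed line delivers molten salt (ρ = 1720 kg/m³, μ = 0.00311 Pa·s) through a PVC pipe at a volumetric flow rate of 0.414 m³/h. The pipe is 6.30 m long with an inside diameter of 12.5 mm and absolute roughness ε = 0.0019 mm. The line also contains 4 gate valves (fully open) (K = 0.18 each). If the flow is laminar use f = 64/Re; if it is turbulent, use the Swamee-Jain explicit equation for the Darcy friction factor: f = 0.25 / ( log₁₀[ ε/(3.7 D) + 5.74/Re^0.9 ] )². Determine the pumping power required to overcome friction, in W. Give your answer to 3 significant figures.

P ≈ 1.61 W

Q = 0.414 m³/h = 0.414/3600 = 0.000115 m³/s.
Cross-sectional area A = πD²/4 = π(0.0125)²/4 = 0.0001227 m²; mean velocity V = Q/A = 0.000115/0.0001227 = 0.9371 m/s.
Reynolds number Re = ρVD/μ = 1720 · 0.9371 · 0.0125 / 0.00311 = 6478.
Re > 4000 → turbulent. Relative roughness ε/D = 1.9e-06/0.0125 = 0.000152. Swamee-Jain: f = 0.25/(log₁₀[0.000152/3.7 + 5.74/6478^0.9])² = 0.25/(log₁₀[4.11e-05 + 0.00213])² = 0.25/(-2.663)² = 0.03525.
Total minor-loss coefficient ΣK = 4·0.18 = 0.72.
ΔP = [f·L/D + ΣK]·(ρV²/2) = [0.03525·6.3/0.0125 + 0.72]·(1720·0.9371²/2) = [17.77 + 0.72]·755.2 = 1.396e+04 Pa.
Pumping power P = QΔP = 0.000115·1.396e+04 = 1.606 W = 1.61 W.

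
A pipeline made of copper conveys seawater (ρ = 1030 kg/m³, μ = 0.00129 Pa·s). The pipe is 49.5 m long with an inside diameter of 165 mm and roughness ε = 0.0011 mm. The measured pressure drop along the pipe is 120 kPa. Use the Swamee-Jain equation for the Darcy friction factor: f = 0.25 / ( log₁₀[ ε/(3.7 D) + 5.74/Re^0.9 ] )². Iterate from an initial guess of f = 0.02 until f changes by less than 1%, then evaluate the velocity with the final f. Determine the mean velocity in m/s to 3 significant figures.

Rearranging Darcy-Weisbach: V = √(2·ΔP·D/(f·L·ρ)). With ε/D = 1.1e-06/0.165 = 6.67e-06, iterate starting from f = 0.02:
  f = 0.02 → V = √(2·1.2e+05·0.165/(0.02·49.5·1030)) = 6.232 m/s; Re = ρVD/μ = 8.21e+05; f → 0.01215
  f = 0.01215 → V = 7.996 m/s; Re = 1.053e+06; f → 0.01168
  f = 0.01168 → V = 8.155 m/s; Re = 1.074e+06; f → 0.01164
Converged (Δf/f < 1%). With the final f = 0.01164: V = √(2·1.2e+05·0.165/(0.01164·49.5·1030)) = 8.168 m/s.

V ≈ 8.17 m/s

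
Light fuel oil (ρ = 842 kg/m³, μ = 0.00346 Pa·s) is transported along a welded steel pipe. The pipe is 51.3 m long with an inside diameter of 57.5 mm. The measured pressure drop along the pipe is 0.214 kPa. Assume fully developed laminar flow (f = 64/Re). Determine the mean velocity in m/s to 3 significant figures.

V ≈ 0.125 m/s

For laminar flow, f = 64/Re with Re = ρVD/μ, so Darcy-Weisbach reduces to ΔP = 32μLV/D². Solving for V: V = ΔP·D²/(32μL) = 214·(0.0575)²/(32·0.00346·51.3) = 0.1246 m/s.
Check: Re = ρVD/μ = 842·0.1246·0.0575/0.00346 = 1743 < 2300, so the laminar assumption holds.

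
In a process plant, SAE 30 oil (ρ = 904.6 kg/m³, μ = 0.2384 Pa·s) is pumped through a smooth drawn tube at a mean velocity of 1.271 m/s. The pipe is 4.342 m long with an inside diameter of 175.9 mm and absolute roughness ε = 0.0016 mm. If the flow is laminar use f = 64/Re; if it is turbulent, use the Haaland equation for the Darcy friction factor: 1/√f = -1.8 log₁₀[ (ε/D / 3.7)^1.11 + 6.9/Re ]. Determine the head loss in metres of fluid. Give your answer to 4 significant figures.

Reynolds number Re = ρVD/μ = 904.6 · 1.271 · 0.1759 / 0.238 = 848.3.
Re < 2300 → laminar flow, so f = 64/Re = 64/848.3 = 0.07544 (the turbulent correlation is not needed).
Darcy-Weisbach: ΔP = f(L/D)(ρV²/2) = 0.07544·(4.342/0.1759)·(904.6·1.271²/2) = 0.07544·24.68·730.7 = 1361 Pa.
Head loss h_f = ΔP/(ρg) = 1361/(904.6·9.81) = 0.1533 m.

h_f ≈ 0.1533 m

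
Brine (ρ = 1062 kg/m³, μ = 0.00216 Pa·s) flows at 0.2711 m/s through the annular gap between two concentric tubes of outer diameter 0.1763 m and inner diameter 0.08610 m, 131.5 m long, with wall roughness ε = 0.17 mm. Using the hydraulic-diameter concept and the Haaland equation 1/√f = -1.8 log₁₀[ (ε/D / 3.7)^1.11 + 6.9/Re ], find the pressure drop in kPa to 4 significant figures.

Hydraulic diameter D_h = 4A/P = D_o - D_i = 0.1763 - 0.0861 = 0.0902 m.
Re = ρVD_h/μ = 1062·0.2711·0.0902/0.00216 = 1.202e+04.
ε/D_h = 0.00017/0.0902 = 0.00188; Haaland gives 1/√f = -1.8 log₁₀[0.000221+0.000574] = 5.579, so f = 0.03213.
ΔP = f(L/D_h)(ρV²/2) = 0.03213·131.5/0.0902·39.03 = 1828 Pa.
ΔP = 1.828 kPa.

ΔP ≈ 1.828 kPa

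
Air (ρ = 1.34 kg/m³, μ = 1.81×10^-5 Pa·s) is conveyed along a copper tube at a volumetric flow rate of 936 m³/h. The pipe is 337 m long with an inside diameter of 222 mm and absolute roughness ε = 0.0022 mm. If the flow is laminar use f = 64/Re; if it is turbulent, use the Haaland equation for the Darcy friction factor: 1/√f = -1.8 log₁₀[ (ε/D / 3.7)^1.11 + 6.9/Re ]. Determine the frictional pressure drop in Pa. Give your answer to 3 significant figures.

Q = 936 m³/h = 936/3600 = 0.26 m³/s.
Cross-sectional area A = πD²/4 = π(0.222)²/4 = 0.03871 m²; mean velocity V = Q/A = 0.26/0.03871 = 6.717 m/s.
Reynolds number Re = ρVD/μ = 1.34 · 6.717 · 0.222 / 1.81e-05 = 1.104e+05.
Re > 4000 → turbulent. Relative roughness ε/D = 2.2e-06/0.222 = 9.91e-06. Haaland: 1/√f = -1.8 log₁₀[(9.91e-06/3.7)^1.11 + 6.9/1.104e+05] = -1.8 log₁₀[6.53e-07 + 6.25e-05] = 7.559, so f = 0.0175.
Darcy-Weisbach: ΔP = f(L/D)(ρV²/2) = 0.0175·(337/0.222)·(1.34·6.717²/2) = 0.0175·1518·30.23 = 803.1 Pa.

ΔP ≈ 803 Pa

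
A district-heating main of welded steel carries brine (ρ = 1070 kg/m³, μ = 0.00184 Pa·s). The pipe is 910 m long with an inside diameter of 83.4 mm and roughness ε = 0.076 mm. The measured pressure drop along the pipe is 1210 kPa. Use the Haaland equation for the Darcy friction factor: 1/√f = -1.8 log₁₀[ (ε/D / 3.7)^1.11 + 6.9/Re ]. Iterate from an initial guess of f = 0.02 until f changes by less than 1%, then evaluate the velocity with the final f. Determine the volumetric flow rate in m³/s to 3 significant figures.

Q ≈ 0.0172 m³/s

Rearranging Darcy-Weisbach: V = √(2·ΔP·D/(f·L·ρ)). With ε/D = 7.6e-05/0.0834 = 0.000911, iterate starting from f = 0.02:
  f = 0.02 → V = √(2·1.21e+06·0.0834/(0.02·910·1070)) = 3.219 m/s; Re = ρVD/μ = 1.561e+05; f → 0.02088
  f = 0.02088 → V = 3.151 m/s; Re = 1.528e+05; f → 0.02091
Converged (Δf/f < 1%). With the final f = 0.02091: V = √(2·1.21e+06·0.0834/(0.02091·910·1070)) = 3.148 m/s.
Q = V·A = 3.148·(π/4·0.0834²) = 0.0172 m³/s = 0.0172 m³/s.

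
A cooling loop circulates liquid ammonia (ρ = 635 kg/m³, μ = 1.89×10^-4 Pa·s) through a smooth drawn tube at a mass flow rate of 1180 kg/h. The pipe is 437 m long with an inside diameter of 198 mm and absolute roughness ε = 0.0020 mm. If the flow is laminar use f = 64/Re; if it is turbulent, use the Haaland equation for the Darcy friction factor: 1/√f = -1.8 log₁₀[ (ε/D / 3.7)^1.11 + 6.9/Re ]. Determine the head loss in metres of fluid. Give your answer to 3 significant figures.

ṁ = 1180 kg/h = 1180/3600 = 0.3278 kg/s.
A = πD²/4 = π(0.198)²/4 = 0.03079 m²; mean velocity V = ṁ/(ρA) = 0.3278/(635 · 0.03079) = 0.01676 m/s.
Reynolds number Re = ρVD/μ = 635 · 0.01676 · 0.198 / 0.000189 = 1.115e+04.
Re > 4000 → turbulent. Relative roughness ε/D = 2e-06/0.198 = 1.01e-05. Haaland: 1/√f = -1.8 log₁₀[(1.01e-05/3.7)^1.11 + 6.9/1.115e+04] = -1.8 log₁₀[6.67e-07 + 0.000619] = 5.774, so f = 0.02999.
Darcy-Weisbach: ΔP = f(L/D)(ρV²/2) = 0.02999·(437/0.198)·(635·0.01676²/2) = 0.02999·2207·0.08923 = 5.906 Pa.
Head loss h_f = ΔP/(ρg) = 5.906/(635·9.81) = 9.48×10^-4 m.

h_f ≈ 9.48×10^-4 m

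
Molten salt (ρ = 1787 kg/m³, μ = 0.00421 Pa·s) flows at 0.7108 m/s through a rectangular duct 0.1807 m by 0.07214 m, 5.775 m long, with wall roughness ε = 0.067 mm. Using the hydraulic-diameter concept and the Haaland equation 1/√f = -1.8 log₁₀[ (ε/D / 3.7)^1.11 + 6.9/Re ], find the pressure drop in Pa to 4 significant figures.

Hydraulic diameter D_h = 4A/P = 4·(0.1807·0.07214)/(2·(0.1807+0.07214)) = 0.05214/0.5057 = 0.1031 m.
Re = ρVD_h/μ = 1787·0.7108·0.1031/0.00421 = 3.111e+04.
ε/D_h = 6.7e-05/0.1031 = 0.00065; Haaland gives 1/√f = -1.8 log₁₀[6.78e-05+0.000222] = 6.369, so f = 0.02465.
ΔP = f(L/D_h)(ρV²/2) = 0.02465·5.775/0.1031·451.4 = 623.3 Pa.

ΔP ≈ 623.3 Pa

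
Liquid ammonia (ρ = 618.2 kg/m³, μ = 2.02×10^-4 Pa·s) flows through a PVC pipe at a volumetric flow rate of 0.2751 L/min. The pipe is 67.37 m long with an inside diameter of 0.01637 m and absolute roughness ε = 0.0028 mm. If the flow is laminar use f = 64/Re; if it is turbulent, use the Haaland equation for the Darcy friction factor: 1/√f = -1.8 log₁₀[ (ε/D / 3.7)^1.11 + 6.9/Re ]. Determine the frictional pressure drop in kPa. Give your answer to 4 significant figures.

Q = 0.2751 L/min = 0.2751/60000 = 4.585e-06 m³/s.
Cross-sectional area A = πD²/4 = π(0.01637)²/4 = 0.0002105 m²; mean velocity V = Q/A = 4.585e-06/0.0002105 = 0.02178 m/s.
Reynolds number Re = ρVD/μ = 618.2 · 0.02178 · 0.01637 / 0.000202 = 1091.
Re < 2300 → laminar flow, so f = 64/Re = 64/1091 = 0.05864 (the turbulent correlation is not needed).
Darcy-Weisbach: ΔP = f(L/D)(ρV²/2) = 0.05864·(67.37/0.01637)·(618.2·0.02178²/2) = 0.05864·4115·0.1467 = 35.4 Pa.
ΔP = 35.4 Pa = 0.03540 kPa.

ΔP ≈ 0.03540 kPa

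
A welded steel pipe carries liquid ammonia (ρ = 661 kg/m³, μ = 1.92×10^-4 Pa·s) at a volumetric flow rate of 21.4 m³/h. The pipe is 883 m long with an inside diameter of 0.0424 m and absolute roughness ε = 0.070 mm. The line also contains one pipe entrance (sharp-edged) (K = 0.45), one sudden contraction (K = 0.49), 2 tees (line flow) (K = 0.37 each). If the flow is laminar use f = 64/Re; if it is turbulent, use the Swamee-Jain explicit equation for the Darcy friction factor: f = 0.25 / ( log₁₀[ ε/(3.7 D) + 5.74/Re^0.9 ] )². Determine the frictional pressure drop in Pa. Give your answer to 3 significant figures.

Q = 21.4 m³/h = 21.4/3600 = 0.005944 m³/s.
Cross-sectional area A = πD²/4 = π(0.0424)²/4 = 0.001412 m²; mean velocity V = Q/A = 0.005944/0.001412 = 4.21 m/s.
Reynolds number Re = ρVD/μ = 661 · 4.21 · 0.0424 / 0.000192 = 6.145e+05.
Re > 4000 → turbulent. Relative roughness ε/D = 7e-05/0.0424 = 0.00165. Swamee-Jain: f = 0.25/(log₁₀[0.00165/3.7 + 5.74/6.145e+05^0.9])² = 0.25/(log₁₀[0.000446 + 3.54e-05])² = 0.25/(-3.317)² = 0.02272.
Total minor-loss coefficient ΣK = 1·0.45 + 1·0.49 + 2·0.37 = 1.68.
ΔP = [f·L/D + ΣK]·(ρV²/2) = [0.02272·883/0.0424 + 1.68]·(661·4.21²/2) = [473.1 + 1.68]·5858 = 2.781e+06 Pa.

ΔP ≈ 2.78×10^6 Pa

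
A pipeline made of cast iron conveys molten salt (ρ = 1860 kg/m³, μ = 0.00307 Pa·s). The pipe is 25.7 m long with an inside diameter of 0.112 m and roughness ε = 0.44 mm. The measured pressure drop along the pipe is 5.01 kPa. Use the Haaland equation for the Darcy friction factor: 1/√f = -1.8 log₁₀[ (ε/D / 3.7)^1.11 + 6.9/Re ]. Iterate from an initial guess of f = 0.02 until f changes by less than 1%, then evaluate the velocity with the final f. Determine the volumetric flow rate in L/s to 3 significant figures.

Q ≈ 8.73 L/s

Rearranging Darcy-Weisbach: V = √(2·ΔP·D/(f·L·ρ)). With ε/D = 0.00044/0.112 = 0.00393, iterate starting from f = 0.02:
  f = 0.02 → V = √(2·5010·0.112/(0.02·25.7·1860)) = 1.083 m/s; Re = ρVD/μ = 7.352e+04; f → 0.02965
  f = 0.02965 → V = 0.8898 m/s; Re = 6.038e+04; f → 0.02992
Converged (Δf/f < 1%). With the final f = 0.02992: V = √(2·5010·0.112/(0.02992·25.7·1860)) = 0.8858 m/s.
Q = V·A = 0.8858·(π/4·0.112²) = 0.008727 m³/s = 8.73 L/s.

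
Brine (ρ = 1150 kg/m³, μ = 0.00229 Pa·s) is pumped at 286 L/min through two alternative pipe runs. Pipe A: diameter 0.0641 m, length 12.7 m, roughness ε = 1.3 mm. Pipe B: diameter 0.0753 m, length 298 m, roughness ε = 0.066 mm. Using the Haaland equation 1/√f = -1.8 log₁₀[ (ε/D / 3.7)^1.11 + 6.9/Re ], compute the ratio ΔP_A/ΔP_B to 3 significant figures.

ΔP_A/ΔP_B ≈ 0.197

Pipe A: V = Q/A = 0.004767/0.003227 = 1.477 m/s; Re = 4.755e+04; ε/D = 0.0203; Haaland → f = 0.04978; ΔP_A = f(L/D)(ρV²/2) = 1.237e+04 Pa.
Pipe B: V = Q/A = 0.004767/0.004453 = 1.07 m/s; Re = 4.048e+04; ε/D = 0.000876; Haaland → f = 0.02413; ΔP_B = f(L/D)(ρV²/2) = 6.29e+04 Pa.
ΔP_A/ΔP_B = 1.237e+04/6.29e+04 = 0.197.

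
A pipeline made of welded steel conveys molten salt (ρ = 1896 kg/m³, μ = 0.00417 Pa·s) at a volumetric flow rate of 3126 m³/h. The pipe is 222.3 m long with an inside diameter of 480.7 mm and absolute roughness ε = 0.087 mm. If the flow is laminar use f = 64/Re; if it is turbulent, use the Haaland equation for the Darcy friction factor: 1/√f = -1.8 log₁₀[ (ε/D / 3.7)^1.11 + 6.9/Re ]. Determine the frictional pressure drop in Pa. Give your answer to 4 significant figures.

ΔP ≈ 144000 Pa

Q = 3126 m³/h = 3126/3600 = 0.8683 m³/s.
Cross-sectional area A = πD²/4 = π(0.4807)²/4 = 0.1815 m²; mean velocity V = Q/A = 0.8683/0.1815 = 4.785 m/s.
Reynolds number Re = ρVD/μ = 1896 · 4.785 · 0.4807 / 0.00417 = 1.046e+06.
Re > 4000 → turbulent. Relative roughness ε/D = 8.7e-05/0.4807 = 0.000181. Haaland: 1/√f = -1.8 log₁₀[(0.000181/3.7)^1.11 + 6.9/1.046e+06] = -1.8 log₁₀[1.64e-05 + 6.6e-06] = 8.348, so f = 0.01435.
Darcy-Weisbach: ΔP = f(L/D)(ρV²/2) = 0.01435·(222.3/0.4807)·(1896·4.785²/2) = 0.01435·462.5·2.17e+04 = 1.44e+05 Pa.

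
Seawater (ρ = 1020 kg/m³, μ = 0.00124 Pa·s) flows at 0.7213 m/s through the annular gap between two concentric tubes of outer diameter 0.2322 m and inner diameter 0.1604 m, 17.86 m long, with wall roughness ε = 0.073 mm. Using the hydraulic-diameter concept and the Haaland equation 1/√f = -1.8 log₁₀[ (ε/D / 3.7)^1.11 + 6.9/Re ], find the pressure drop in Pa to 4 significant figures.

Hydraulic diameter D_h = 4A/P = D_o - D_i = 0.2322 - 0.1604 = 0.0718 m.
Re = ρVD_h/μ = 1020·0.7213·0.0718/0.00124 = 4.26e+04.
ε/D_h = 7.3e-05/0.0718 = 0.00102; Haaland gives 1/√f = -1.8 log₁₀[0.000112+0.000162] = 6.414, so f = 0.02431.
ΔP = f(L/D_h)(ρV²/2) = 0.02431·17.86/0.0718·265.3 = 1605 Pa.

ΔP ≈ 1605 Pa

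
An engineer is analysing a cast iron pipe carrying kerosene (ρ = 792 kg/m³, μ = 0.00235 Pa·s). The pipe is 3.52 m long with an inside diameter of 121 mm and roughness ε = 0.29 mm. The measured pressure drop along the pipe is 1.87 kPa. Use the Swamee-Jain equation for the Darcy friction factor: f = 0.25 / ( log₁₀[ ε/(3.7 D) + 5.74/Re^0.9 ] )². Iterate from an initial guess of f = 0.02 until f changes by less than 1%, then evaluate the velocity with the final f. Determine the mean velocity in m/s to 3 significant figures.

Rearranging Darcy-Weisbach: V = √(2·ΔP·D/(f·L·ρ)). With ε/D = 0.00029/0.121 = 0.0024, iterate starting from f = 0.02:
  f = 0.02 → V = √(2·1870·0.121/(0.02·3.52·792)) = 2.849 m/s; Re = ρVD/μ = 1.162e+05; f → 0.02612
  f = 0.02612 → V = 2.493 m/s; Re = 1.017e+05; f → 0.02631
Converged (Δf/f < 1%). With the final f = 0.02631: V = √(2·1870·0.121/(0.02631·3.52·792)) = 2.484 m/s.

V ≈ 2.48 m/s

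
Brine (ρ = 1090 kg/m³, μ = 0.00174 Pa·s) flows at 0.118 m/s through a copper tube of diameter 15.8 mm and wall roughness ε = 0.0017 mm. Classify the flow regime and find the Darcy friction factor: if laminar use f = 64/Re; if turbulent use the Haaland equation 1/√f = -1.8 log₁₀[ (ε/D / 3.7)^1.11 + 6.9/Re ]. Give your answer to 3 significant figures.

Re = ρVD/μ = 1090·0.118·0.0158/0.00174 = 1168.
Re < 2300 → laminar, so f = 64/Re = 0.0548 (roughness is irrelevant in laminar flow).

f ≈ 0.0548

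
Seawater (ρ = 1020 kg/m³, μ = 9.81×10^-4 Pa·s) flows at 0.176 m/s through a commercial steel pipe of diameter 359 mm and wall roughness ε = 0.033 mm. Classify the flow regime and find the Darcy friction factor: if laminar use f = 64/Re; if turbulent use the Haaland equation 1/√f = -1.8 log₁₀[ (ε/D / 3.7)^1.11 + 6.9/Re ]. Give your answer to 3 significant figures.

f ≈ 0.0198

Re = ρVD/μ = 1020·0.176·0.359/0.000981 = 6.57e+04.
Re > 4000 → turbulent. ε/D = 3.3e-05/0.359 = 9.19e-05; Haaland: 1/√f = -1.8 log₁₀[7.74e-06 + 0.000105] = 7.106, so f = 0.0198.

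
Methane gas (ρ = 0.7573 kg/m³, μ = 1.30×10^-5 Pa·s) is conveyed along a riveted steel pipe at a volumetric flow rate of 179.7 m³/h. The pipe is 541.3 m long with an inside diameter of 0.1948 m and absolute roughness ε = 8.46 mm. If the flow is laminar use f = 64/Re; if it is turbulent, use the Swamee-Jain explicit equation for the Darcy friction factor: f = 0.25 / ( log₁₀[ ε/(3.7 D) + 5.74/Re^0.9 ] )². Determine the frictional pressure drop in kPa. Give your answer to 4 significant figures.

Q = 179.7 m³/h = 179.7/3600 = 0.04992 m³/s.
Cross-sectional area A = πD²/4 = π(0.1948)²/4 = 0.0298 m²; mean velocity V = Q/A = 0.04992/0.0298 = 1.675 m/s.
Reynolds number Re = ρVD/μ = 0.7573 · 1.675 · 0.1948 / 1.3e-05 = 1.901e+04.
Re > 4000 → turbulent. Relative roughness ε/D = 0.00846/0.1948 = 0.0434. Swamee-Jain: f = 0.25/(log₁₀[0.0434/3.7 + 5.74/1.901e+04^0.9])² = 0.25/(log₁₀[0.0117 + 0.000809])² = 0.25/(-1.901)² = 0.06914.
Darcy-Weisbach: ΔP = f(L/D)(ρV²/2) = 0.06914·(541.3/0.1948)·(0.7573·1.675²/2) = 0.06914·2779·1.062 = 204.1 Pa.
ΔP = 204.1 Pa = 0.2041 kPa.

ΔP ≈ 0.2041 kPa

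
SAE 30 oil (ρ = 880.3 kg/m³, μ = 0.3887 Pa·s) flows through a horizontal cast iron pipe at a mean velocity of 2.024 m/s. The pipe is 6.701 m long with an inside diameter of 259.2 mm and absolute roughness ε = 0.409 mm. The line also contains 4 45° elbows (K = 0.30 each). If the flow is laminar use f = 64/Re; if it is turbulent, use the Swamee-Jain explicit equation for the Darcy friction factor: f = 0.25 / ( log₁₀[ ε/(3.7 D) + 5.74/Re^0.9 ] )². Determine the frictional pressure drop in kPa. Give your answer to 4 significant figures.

ΔP ≈ 4.675 kPa

Reynolds number Re = ρVD/μ = 880.3 · 2.024 · 0.2592 / 0.389 = 1188.
Re < 2300 → laminar flow, so f = 64/Re = 64/1188 = 0.05387 (the turbulent correlation is not needed).
Total minor-loss coefficient ΣK = 4·0.3 = 1.2.
ΔP = [f·L/D + ΣK]·(ρV²/2) = [0.05387·6.701/0.2592 + 1.2]·(880.3·2.024²/2) = [1.393 + 1.2]·1803 = 4675 Pa.
ΔP = 4675 Pa = 4.675 kPa.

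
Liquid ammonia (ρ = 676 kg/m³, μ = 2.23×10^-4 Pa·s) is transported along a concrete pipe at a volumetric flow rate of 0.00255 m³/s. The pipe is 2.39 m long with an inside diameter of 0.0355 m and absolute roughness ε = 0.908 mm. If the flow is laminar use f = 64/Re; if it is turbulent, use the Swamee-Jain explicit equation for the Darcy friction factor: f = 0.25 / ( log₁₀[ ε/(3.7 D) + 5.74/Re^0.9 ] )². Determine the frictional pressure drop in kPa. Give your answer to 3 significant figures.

ΔP ≈ 8.12 kPa

Cross-sectional area A = πD²/4 = π(0.0355)²/4 = 0.0009898 m²; mean velocity V = Q/A = 0.00255/0.0009898 = 2.576 m/s.
Reynolds number Re = ρVD/μ = 676 · 2.576 · 0.0355 / 0.000223 = 2.772e+05.
Re > 4000 → turbulent. Relative roughness ε/D = 0.000908/0.0355 = 0.0256. Swamee-Jain: f = 0.25/(log₁₀[0.0256/3.7 + 5.74/2.772e+05^0.9])² = 0.25/(log₁₀[0.00691 + 7.25e-05])² = 0.25/(-2.156)² = 0.05379.
Darcy-Weisbach: ΔP = f(L/D)(ρV²/2) = 0.05379·(2.39/0.0355)·(676·2.576²/2) = 0.05379·67.32·2243 = 8124 Pa.
ΔP = 8124 Pa = 8.12 kPa.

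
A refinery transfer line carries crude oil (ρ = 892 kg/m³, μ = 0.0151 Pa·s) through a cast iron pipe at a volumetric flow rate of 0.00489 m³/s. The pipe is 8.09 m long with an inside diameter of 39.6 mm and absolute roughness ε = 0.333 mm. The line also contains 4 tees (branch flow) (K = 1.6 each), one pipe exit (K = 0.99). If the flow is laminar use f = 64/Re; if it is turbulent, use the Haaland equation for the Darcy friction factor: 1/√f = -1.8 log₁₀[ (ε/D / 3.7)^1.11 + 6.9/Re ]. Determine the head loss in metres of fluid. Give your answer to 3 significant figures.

h_f ≈ 12.8 m

Cross-sectional area A = πD²/4 = π(0.0396)²/4 = 0.001232 m²; mean velocity V = Q/A = 0.00489/0.001232 = 3.97 m/s.
Reynolds number Re = ρVD/μ = 892 · 3.97 · 0.0396 / 0.0151 = 9288.
Re > 4000 → turbulent. Relative roughness ε/D = 0.000333/0.0396 = 0.00841. Haaland: 1/√f = -1.8 log₁₀[(0.00841/3.7)^1.11 + 6.9/9288] = -1.8 log₁₀[0.00116 + 0.000743] = 4.896, so f = 0.04172.
Total minor-loss coefficient ΣK = 4·1.6 + 1·0.99 = 7.39.
ΔP = [f·L/D + ΣK]·(ρV²/2) = [0.04172·8.09/0.0396 + 7.39]·(892·3.97²/2) = [8.524 + 7.39]·7031 = 1.119e+05 Pa.
Head loss h_f = ΔP/(ρg) = 1.119e+05/(892·9.81) = 12.8 m.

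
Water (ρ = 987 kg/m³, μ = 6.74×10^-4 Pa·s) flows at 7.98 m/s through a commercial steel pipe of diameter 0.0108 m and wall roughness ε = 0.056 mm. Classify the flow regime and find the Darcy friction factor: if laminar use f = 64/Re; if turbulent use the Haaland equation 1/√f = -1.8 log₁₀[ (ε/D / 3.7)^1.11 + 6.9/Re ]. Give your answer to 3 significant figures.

Re = ρVD/μ = 987·7.98·0.0108/0.000674 = 1.262e+05.
Re > 4000 → turbulent. ε/D = 5.6e-05/0.0108 = 0.00519; Haaland: 1/√f = -1.8 log₁₀[0.00068 + 5.47e-05] = 5.641, so f = 0.03143.

f ≈ 0.0314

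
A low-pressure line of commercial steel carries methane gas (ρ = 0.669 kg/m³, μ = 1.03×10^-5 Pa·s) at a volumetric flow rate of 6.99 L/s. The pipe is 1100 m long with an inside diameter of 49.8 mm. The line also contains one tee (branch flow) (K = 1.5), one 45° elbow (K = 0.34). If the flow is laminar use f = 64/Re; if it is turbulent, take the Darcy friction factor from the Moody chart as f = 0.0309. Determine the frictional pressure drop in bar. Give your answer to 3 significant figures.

ΔP ≈ 0.0295 bar

Q = 6.99 L/s = 6.99/1000 = 0.00699 m³/s.
Cross-sectional area A = πD²/4 = π(0.0498)²/4 = 0.001948 m²; mean velocity V = Q/A = 0.00699/0.001948 = 3.589 m/s.
Reynolds number Re = ρVD/μ = 0.669 · 3.589 · 0.0498 / 1.03e-05 = 1.161e+04.
Re > 4000 → turbulent; use the Moody-chart value f = 0.0309.
Total minor-loss coefficient ΣK = 1·1.5 + 1·0.34 = 1.84.
ΔP = [f·L/D + ΣK]·(ρV²/2) = [0.0309·1100/0.0498 + 1.84]·(0.669·3.589²/2) = [682.5 + 1.84]·4.308 = 2948 Pa.
ΔP = 2948 Pa = 0.0295 bar.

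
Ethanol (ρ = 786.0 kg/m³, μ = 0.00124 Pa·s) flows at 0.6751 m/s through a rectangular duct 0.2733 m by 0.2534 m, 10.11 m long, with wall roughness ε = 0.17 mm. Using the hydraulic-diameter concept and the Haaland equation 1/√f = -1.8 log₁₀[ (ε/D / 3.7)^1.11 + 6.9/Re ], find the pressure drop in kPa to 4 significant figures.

Hydraulic diameter D_h = 4A/P = 4·(0.2733·0.2534)/(2·(0.2733+0.2534)) = 0.277/1.053 = 0.263 m.
Re = ρVD_h/μ = 786·0.6751·0.263/0.00124 = 1.125e+05.
ε/D_h = 0.00017/0.263 = 0.000646; Haaland gives 1/√f = -1.8 log₁₀[6.75e-05+6.13e-05] = 7.002, so f = 0.02039.
ΔP = f(L/D_h)(ρV²/2) = 0.02039·10.11/0.263·179.1 = 140.4 Pa.
ΔP = 0.1404 kPa.

ΔP ≈ 0.1404 kPa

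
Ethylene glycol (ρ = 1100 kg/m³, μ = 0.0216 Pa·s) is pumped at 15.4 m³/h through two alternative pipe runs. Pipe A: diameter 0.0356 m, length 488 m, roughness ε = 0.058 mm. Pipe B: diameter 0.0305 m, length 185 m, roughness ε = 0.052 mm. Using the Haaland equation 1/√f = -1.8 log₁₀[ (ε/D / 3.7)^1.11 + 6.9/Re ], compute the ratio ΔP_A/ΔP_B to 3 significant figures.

Pipe A: V = Q/A = 0.004278/0.0009954 = 4.298 m/s; Re = 7791; ε/D = 0.00163; Haaland → f = 0.03501; ΔP_A = f(L/D)(ρV²/2) = 4.875e+06 Pa.
Pipe B: V = Q/A = 0.004278/0.0007306 = 5.855 m/s; Re = 9094; ε/D = 0.0017; Haaland → f = 0.03386; ΔP_B = f(L/D)(ρV²/2) = 3.872e+06 Pa.
ΔP_A/ΔP_B = 4.875e+06/3.872e+06 = 1.26.

ΔP_A/ΔP_B ≈ 1.26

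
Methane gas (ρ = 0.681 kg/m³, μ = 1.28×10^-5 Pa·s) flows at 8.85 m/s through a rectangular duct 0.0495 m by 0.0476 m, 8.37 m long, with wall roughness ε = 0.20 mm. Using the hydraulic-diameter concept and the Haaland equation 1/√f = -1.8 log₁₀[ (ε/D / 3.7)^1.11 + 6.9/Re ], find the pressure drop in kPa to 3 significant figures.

Hydraulic diameter D_h = 4A/P = 4·(0.0495·0.0476)/(2·(0.0495+0.0476)) = 0.009425/0.1942 = 0.04853 m.
Re = ρVD_h/μ = 0.681·8.85·0.04853/1.28e-05 = 2.285e+04.
ε/D_h = 0.0002/0.04853 = 0.00412; Haaland gives 1/√f = -1.8 log₁₀[0.000527+0.000302] = 5.546, so f = 0.03251.
ΔP = f(L/D_h)(ρV²/2) = 0.03251·8.37/0.04853·26.67 = 149.5 Pa.
ΔP = 0.150 kPa.

ΔP ≈ 0.150 kPa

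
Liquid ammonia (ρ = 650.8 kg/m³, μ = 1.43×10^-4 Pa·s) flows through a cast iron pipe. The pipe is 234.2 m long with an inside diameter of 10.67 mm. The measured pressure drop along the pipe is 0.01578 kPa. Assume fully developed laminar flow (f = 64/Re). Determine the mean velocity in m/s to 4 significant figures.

For laminar flow, f = 64/Re with Re = ρVD/μ, so Darcy-Weisbach reduces to ΔP = 32μLV/D². Solving for V: V = ΔP·D²/(32μL) = 15.78·(0.01067)²/(32·0.000143·234.2) = 0.001676 m/s.
Check: Re = ρVD/μ = 650.8·0.001676·0.01067/0.000143 = 81.4 < 2300, so the laminar assumption holds.

V ≈ 0.001676 m/s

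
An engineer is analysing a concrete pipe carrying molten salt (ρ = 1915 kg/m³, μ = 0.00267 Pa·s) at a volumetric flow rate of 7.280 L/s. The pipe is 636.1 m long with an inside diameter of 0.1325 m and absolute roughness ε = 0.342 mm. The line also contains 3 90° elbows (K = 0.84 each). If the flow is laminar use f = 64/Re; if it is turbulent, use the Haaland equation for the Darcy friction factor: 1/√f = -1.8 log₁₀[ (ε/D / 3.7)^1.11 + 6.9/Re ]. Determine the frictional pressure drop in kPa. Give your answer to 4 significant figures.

Q = 7.280 L/s = 7.280/1000 = 0.00728 m³/s.
Cross-sectional area A = πD²/4 = π(0.1325)²/4 = 0.01379 m²; mean velocity V = Q/A = 0.00728/0.01379 = 0.528 m/s.
Reynolds number Re = ρVD/μ = 1915 · 0.528 · 0.1325 / 0.00267 = 5.017e+04.
Re > 4000 → turbulent. Relative roughness ε/D = 0.000342/0.1325 = 0.00258. Haaland: 1/√f = -1.8 log₁₀[(0.00258/3.7)^1.11 + 6.9/5.017e+04] = -1.8 log₁₀[0.000314 + 0.000138] = 6.022, so f = 0.02757.
Total minor-loss coefficient ΣK = 3·0.84 = 2.52.
ΔP = [f·L/D + ΣK]·(ρV²/2) = [0.02757·636.1/0.1325 + 2.52]·(1915·0.528²/2) = [132.4 + 2.52]·266.9 = 3.6e+04 Pa.
ΔP = 3.6e+04 Pa = 36.00 kPa.

ΔP ≈ 36.00 kPa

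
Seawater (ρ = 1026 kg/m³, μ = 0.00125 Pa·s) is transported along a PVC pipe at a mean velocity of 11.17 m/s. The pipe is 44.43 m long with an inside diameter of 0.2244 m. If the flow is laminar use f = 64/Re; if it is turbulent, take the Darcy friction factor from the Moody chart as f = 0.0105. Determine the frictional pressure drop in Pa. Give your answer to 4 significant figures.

Reynolds number Re = ρVD/μ = 1026 · 11.17 · 0.2244 / 0.00125 = 2.057e+06.
Re > 4000 → turbulent; use the Moody-chart value f = 0.0105.
Darcy-Weisbach: ΔP = f(L/D)(ρV²/2) = 0.0105·(44.43/0.2244)·(1026·11.17²/2) = 0.0105·198·6.401e+04 = 1.331e+05 Pa.

ΔP ≈ 133100 Pa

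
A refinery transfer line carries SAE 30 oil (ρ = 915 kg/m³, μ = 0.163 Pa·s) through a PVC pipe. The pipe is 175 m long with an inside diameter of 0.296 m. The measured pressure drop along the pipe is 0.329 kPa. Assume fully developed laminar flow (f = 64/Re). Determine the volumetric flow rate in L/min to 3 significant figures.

For laminar flow, f = 64/Re with Re = ρVD/μ, so Darcy-Weisbach reduces to ΔP = 32μLV/D². Solving for V: V = ΔP·D²/(32μL) = 329·(0.296)²/(32·0.163·175) = 0.03158 m/s.
Check: Re = ρVD/μ = 915·0.03158·0.296/0.163 = 52.47 < 2300, so the laminar assumption holds.
Q = V·A = 0.03158·(π/4·0.296²) = 0.002173 m³/s = 130 L/min.

Q ≈ 130 L/min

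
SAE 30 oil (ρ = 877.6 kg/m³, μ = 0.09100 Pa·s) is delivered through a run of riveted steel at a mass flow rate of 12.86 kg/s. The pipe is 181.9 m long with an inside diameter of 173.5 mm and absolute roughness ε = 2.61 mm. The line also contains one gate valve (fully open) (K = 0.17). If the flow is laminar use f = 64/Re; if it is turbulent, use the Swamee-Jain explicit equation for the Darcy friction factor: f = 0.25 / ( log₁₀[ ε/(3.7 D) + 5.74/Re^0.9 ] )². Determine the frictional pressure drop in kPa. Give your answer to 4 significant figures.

A = πD²/4 = π(0.1735)²/4 = 0.02364 m²; mean velocity V = ṁ/(ρA) = 12.86/(877.6 · 0.02364) = 0.6198 m/s.
Reynolds number Re = ρVD/μ = 877.6 · 0.6198 · 0.1735 / 0.091 = 1037.
Re < 2300 → laminar flow, so f = 64/Re = 64/1037 = 0.06171 (the turbulent correlation is not needed).
Total minor-loss coefficient ΣK = 1·0.17 = 0.17.
ΔP = [f·L/D + ΣK]·(ρV²/2) = [0.06171·181.9/0.1735 + 0.17]·(877.6·0.6198²/2) = [64.7 + 0.17]·168.6 = 1.094e+04 Pa.
ΔP = 1.094e+04 Pa = 10.94 kPa.

ΔP ≈ 10.94 kPa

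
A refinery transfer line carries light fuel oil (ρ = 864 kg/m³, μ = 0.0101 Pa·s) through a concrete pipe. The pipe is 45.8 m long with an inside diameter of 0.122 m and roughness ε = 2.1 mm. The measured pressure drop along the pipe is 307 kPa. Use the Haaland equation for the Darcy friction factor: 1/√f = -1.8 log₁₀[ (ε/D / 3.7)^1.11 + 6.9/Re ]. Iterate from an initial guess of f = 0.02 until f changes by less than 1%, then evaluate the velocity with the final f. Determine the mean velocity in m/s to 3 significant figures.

V ≈ 6.37 m/s

Rearranging Darcy-Weisbach: V = √(2·ΔP·D/(f·L·ρ)). With ε/D = 0.0021/0.122 = 0.0172, iterate starting from f = 0.02:
  f = 0.02 → V = √(2·3.07e+05·0.122/(0.02·45.8·864)) = 9.729 m/s; Re = ρVD/μ = 1.015e+05; f → 0.04645
  f = 0.04645 → V = 6.384 m/s; Re = 6.662e+04; f → 0.04666
Converged (Δf/f < 1%). With the final f = 0.04666: V = √(2·3.07e+05·0.122/(0.04666·45.8·864)) = 6.369 m/s.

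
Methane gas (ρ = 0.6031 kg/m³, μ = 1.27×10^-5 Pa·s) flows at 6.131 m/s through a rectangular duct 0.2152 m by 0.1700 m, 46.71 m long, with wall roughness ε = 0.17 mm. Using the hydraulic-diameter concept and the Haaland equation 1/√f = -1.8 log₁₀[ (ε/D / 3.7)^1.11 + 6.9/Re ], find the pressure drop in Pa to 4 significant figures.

Hydraulic diameter D_h = 4A/P = 4·(0.2152·0.17)/(2·(0.2152+0.17)) = 0.1463/0.7704 = 0.1899 m.
Re = ρVD_h/μ = 0.6031·6.131·0.1899/1.27e-05 = 5.53e+04.
ε/D_h = 0.00017/0.1899 = 0.000895; Haaland gives 1/√f = -1.8 log₁₀[9.68e-05+0.000125] = 6.578, so f = 0.02311.
ΔP = f(L/D_h)(ρV²/2) = 0.02311·46.71/0.1899·11.34 = 64.42 Pa.

ΔP ≈ 64.42 Pa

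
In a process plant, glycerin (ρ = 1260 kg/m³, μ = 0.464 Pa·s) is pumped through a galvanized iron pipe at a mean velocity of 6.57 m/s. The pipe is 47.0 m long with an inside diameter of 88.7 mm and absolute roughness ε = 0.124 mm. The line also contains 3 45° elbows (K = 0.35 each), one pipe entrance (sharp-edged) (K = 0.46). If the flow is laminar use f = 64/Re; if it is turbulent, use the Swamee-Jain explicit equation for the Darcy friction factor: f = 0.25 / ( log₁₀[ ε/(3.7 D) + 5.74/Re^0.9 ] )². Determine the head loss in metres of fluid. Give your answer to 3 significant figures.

h_f ≈ 50.5 m

Reynolds number Re = ρVD/μ = 1260 · 6.57 · 0.0887 / 0.464 = 1582.
Re < 2300 → laminar flow, so f = 64/Re = 64/1582 = 0.04044 (the turbulent correlation is not needed).
Total minor-loss coefficient ΣK = 3·0.35 + 1·0.46 = 1.51.
ΔP = [f·L/D + ΣK]·(ρV²/2) = [0.04044·47/0.0887 + 1.51]·(1260·6.57²/2) = [21.43 + 1.51]·2.719e+04 = 6.238e+05 Pa.
Head loss h_f = ΔP/(ρg) = 6.238e+05/(1260·9.81) = 50.5 m.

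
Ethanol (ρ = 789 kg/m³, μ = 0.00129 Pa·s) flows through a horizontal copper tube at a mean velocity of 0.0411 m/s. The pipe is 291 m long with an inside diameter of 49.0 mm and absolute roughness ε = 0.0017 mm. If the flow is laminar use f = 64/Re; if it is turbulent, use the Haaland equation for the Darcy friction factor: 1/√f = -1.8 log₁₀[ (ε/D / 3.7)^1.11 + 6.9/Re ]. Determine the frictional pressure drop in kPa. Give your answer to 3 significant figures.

Reynolds number Re = ρVD/μ = 789 · 0.0411 · 0.049 / 0.00129 = 1232.
Re < 2300 → laminar flow, so f = 64/Re = 64/1232 = 0.05196 (the turbulent correlation is not needed).
Darcy-Weisbach: ΔP = f(L/D)(ρV²/2) = 0.05196·(291/0.049)·(789·0.0411²/2) = 0.05196·5939·0.6664 = 205.6 Pa.
ΔP = 205.6 Pa = 0.206 kPa.

ΔP ≈ 0.206 kPa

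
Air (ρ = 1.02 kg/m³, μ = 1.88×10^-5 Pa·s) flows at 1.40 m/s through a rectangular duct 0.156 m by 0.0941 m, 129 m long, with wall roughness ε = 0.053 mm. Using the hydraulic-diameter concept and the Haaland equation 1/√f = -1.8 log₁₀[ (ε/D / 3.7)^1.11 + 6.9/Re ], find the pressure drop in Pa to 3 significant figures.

Hydraulic diameter D_h = 4A/P = 4·(0.156·0.0941)/(2·(0.156+0.0941)) = 0.05872/0.5002 = 0.1174 m.
Re = ρVD_h/μ = 1.02·1.4·0.1174/1.88e-05 = 8917.
ε/D_h = 5.3e-05/0.1174 = 0.000451; Haaland gives 1/√f = -1.8 log₁₀[4.53e-05+0.000774] = 5.556, so f = 0.0324.
ΔP = f(L/D_h)(ρV²/2) = 0.0324·129/0.1174·0.9996 = 35.58 Pa.

ΔP ≈ 35.6 Pa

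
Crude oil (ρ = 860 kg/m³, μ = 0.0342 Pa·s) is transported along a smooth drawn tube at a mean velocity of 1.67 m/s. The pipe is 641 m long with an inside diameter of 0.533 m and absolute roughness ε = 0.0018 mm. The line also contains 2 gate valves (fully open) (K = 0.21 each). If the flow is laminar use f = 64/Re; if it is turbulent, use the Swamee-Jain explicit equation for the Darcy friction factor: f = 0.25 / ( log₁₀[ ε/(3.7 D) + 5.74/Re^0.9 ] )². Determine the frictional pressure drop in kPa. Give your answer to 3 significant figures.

Reynolds number Re = ρVD/μ = 860 · 1.67 · 0.533 / 0.0342 = 2.238e+04.
Re > 4000 → turbulent. Relative roughness ε/D = 1.8e-06/0.533 = 3.38e-06. Swamee-Jain: f = 0.25/(log₁₀[3.38e-06/3.7 + 5.74/2.238e+04^0.9])² = 0.25/(log₁₀[9.13e-07 + 0.000698])² = 0.25/(-3.155)² = 0.02511.
Total minor-loss coefficient ΣK = 2·0.21 = 0.42.
ΔP = [f·L/D + ΣK]·(ρV²/2) = [0.02511·641/0.533 + 0.42]·(860·1.67²/2) = [30.2 + 0.42]·1199 = 3.672e+04 Pa.
ΔP = 3.672e+04 Pa = 36.7 kPa.

ΔP ≈ 36.7 kPa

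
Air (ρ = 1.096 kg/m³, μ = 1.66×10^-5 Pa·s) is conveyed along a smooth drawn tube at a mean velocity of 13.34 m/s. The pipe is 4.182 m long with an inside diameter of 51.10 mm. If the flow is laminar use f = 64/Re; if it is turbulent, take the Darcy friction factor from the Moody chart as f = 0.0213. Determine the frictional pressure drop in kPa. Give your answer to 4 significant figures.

Reynolds number Re = ρVD/μ = 1.096 · 13.34 · 0.0511 / 1.66e-05 = 4.501e+04.
Re > 4000 → turbulent; use the Moody-chart value f = 0.0213.
Darcy-Weisbach: ΔP = f(L/D)(ρV²/2) = 0.0213·(4.182/0.0511)·(1.096·13.34²/2) = 0.0213·81.84·97.52 = 170 Pa.
ΔP = 170 Pa = 0.1700 kPa.

ΔP ≈ 0.1700 kPa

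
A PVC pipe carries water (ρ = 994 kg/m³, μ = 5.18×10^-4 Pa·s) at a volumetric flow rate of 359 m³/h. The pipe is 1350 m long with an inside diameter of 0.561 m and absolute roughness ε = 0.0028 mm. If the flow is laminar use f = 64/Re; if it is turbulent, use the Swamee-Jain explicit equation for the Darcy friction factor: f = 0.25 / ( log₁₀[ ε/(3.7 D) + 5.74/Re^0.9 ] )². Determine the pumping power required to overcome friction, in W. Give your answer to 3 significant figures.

Q = 359 m³/h = 359/3600 = 0.09972 m³/s.
Cross-sectional area A = πD²/4 = π(0.561)²/4 = 0.2472 m²; mean velocity V = Q/A = 0.09972/0.2472 = 0.4034 m/s.
Reynolds number Re = ρVD/μ = 994 · 0.4034 · 0.561 / 0.000518 = 4.343e+05.
Re > 4000 → turbulent. Relative roughness ε/D = 2.8e-06/0.561 = 4.99e-06. Swamee-Jain: f = 0.25/(log₁₀[4.99e-06/3.7 + 5.74/4.343e+05^0.9])² = 0.25/(log₁₀[1.35e-06 + 4.84e-05])² = 0.25/(-4.303)² = 0.0135.
Darcy-Weisbach: ΔP = f(L/D)(ρV²/2) = 0.0135·(1350/0.561)·(994·0.4034²/2) = 0.0135·2406·80.89 = 2628 Pa.
Pumping power P = QΔP = 0.09972·2628 = 262.1 W = 262 W.

P ≈ 262 W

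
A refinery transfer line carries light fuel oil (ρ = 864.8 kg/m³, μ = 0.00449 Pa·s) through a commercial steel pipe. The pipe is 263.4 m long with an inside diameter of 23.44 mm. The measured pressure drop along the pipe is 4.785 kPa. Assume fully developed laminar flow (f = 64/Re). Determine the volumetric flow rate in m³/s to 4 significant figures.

For laminar flow, f = 64/Re with Re = ρVD/μ, so Darcy-Weisbach reduces to ΔP = 32μLV/D². Solving for V: V = ΔP·D²/(32μL) = 4785·(0.02344)²/(32·0.00449·263.4) = 0.06947 m/s.
Check: Re = ρVD/μ = 864.8·0.06947·0.02344/0.00449 = 313.6 < 2300, so the laminar assumption holds.
Q = V·A = 0.06947·(π/4·0.02344²) = 2.998e-05 m³/s = 2.998×10^-5 m³/s.

Q ≈ 2.998×10^-5 m³/s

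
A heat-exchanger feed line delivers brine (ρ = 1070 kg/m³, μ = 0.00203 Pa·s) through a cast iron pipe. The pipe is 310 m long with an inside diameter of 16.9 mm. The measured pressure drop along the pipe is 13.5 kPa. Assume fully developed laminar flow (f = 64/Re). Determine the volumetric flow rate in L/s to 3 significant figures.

For laminar flow, f = 64/Re with Re = ρVD/μ, so Darcy-Weisbach reduces to ΔP = 32μLV/D². Solving for V: V = ΔP·D²/(32μL) = 1.35e+04·(0.0169)²/(32·0.00203·310) = 0.1915 m/s.
Check: Re = ρVD/μ = 1070·0.1915·0.0169/0.00203 = 1706 < 2300, so the laminar assumption holds.
Q = V·A = 0.1915·(π/4·0.0169²) = 4.295e-05 m³/s = 0.0429 L/s.

Q ≈ 0.0429 L/s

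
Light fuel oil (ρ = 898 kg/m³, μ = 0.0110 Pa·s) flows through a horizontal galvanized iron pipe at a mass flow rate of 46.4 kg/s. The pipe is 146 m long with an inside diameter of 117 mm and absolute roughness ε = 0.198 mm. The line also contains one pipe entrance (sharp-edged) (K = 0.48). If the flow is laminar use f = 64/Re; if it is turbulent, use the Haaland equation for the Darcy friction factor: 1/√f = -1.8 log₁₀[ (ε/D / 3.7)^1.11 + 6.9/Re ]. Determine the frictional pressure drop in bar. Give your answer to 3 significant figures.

A = πD²/4 = π(0.117)²/4 = 0.01075 m²; mean velocity V = ṁ/(ρA) = 46.4/(898 · 0.01075) = 4.806 m/s.
Reynolds number Re = ρVD/μ = 898 · 4.806 · 0.117 / 0.011 = 4.59e+04.
Re > 4000 → turbulent. Relative roughness ε/D = 0.000198/0.117 = 0.00169. Haaland: 1/√f = -1.8 log₁₀[(0.00169/3.7)^1.11 + 6.9/4.59e+04] = -1.8 log₁₀[0.000196 + 0.00015] = 6.228, so f = 0.02578.
Total minor-loss coefficient ΣK = 1·0.48 = 0.48.
ΔP = [f·L/D + ΣK]·(ρV²/2) = [0.02578·146/0.117 + 0.48]·(898·4.806²/2) = [32.17 + 0.48]·1.037e+04 = 3.386e+05 Pa.
ΔP = 3.386e+05 Pa = 3.39 bar.

ΔP ≈ 3.39 bar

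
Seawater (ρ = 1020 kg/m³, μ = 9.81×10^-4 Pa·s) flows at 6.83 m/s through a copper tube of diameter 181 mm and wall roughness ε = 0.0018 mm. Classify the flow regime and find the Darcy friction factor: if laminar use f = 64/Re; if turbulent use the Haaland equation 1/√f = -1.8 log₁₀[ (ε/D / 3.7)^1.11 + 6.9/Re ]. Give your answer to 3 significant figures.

Re = ρVD/μ = 1020·6.83·0.181/0.000981 = 1.285e+06.
Re > 4000 → turbulent. ε/D = 1.8e-06/0.181 = 9.94e-06; Haaland: 1/√f = -1.8 log₁₀[6.56e-07 + 5.37e-06] = 9.396, so f = 0.01133.

f ≈ 0.0113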